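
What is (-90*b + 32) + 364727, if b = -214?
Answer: 384019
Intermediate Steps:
(-90*b + 32) + 364727 = (-90*(-214) + 32) + 364727 = (19260 + 32) + 364727 = 19292 + 364727 = 384019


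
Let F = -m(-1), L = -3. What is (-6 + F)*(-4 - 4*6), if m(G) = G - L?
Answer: 224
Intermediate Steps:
m(G) = 3 + G (m(G) = G - 1*(-3) = G + 3 = 3 + G)
F = -2 (F = -(3 - 1) = -1*2 = -2)
(-6 + F)*(-4 - 4*6) = (-6 - 2)*(-4 - 4*6) = -8*(-4 - 24) = -8*(-28) = 224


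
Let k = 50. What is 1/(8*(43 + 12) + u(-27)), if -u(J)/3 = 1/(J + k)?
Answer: 23/10117 ≈ 0.0022734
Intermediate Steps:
u(J) = -3/(50 + J) (u(J) = -3/(J + 50) = -3/(50 + J))
1/(8*(43 + 12) + u(-27)) = 1/(8*(43 + 12) - 3/(50 - 27)) = 1/(8*55 - 3/23) = 1/(440 - 3*1/23) = 1/(440 - 3/23) = 1/(10117/23) = 23/10117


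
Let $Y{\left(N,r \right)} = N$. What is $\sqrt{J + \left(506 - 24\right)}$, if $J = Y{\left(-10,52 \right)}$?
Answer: $2 \sqrt{118} \approx 21.726$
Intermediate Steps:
$J = -10$
$\sqrt{J + \left(506 - 24\right)} = \sqrt{-10 + \left(506 - 24\right)} = \sqrt{-10 + 482} = \sqrt{472} = 2 \sqrt{118}$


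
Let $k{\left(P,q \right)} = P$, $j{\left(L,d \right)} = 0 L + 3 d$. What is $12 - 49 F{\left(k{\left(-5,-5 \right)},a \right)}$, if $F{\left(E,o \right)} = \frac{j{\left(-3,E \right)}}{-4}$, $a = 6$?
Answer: $- \frac{687}{4} \approx -171.75$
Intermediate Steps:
$j{\left(L,d \right)} = 3 d$ ($j{\left(L,d \right)} = 0 + 3 d = 3 d$)
$F{\left(E,o \right)} = - \frac{3 E}{4}$ ($F{\left(E,o \right)} = \frac{3 E}{-4} = 3 E \left(- \frac{1}{4}\right) = - \frac{3 E}{4}$)
$12 - 49 F{\left(k{\left(-5,-5 \right)},a \right)} = 12 - 49 \left(\left(- \frac{3}{4}\right) \left(-5\right)\right) = 12 - \frac{735}{4} = - \frac{687}{4}$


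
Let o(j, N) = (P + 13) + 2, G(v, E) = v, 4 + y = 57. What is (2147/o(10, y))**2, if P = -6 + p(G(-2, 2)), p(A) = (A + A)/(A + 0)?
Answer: 4609609/121 ≈ 38096.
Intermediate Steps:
y = 53 (y = -4 + 57 = 53)
p(A) = 2 (p(A) = (2*A)/A = 2)
P = -4 (P = -6 + 2 = -4)
o(j, N) = 11 (o(j, N) = (-4 + 13) + 2 = 9 + 2 = 11)
(2147/o(10, y))**2 = (2147/11)**2 = 4609609/121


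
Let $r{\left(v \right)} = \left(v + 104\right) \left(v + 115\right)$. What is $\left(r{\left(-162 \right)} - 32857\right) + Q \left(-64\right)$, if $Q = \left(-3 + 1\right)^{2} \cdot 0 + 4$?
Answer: $-30387$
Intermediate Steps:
$r{\left(v \right)} = \left(104 + v\right) \left(115 + v\right)$
$Q = 4$ ($Q = \left(-2\right)^{2} \cdot 0 + 4 = 4 \cdot 0 + 4 = 0 + 4 = 4$)
$\left(r{\left(-162 \right)} - 32857\right) + Q \left(-64\right) = \left(\left(11960 + \left(-162\right)^{2} + 219 \left(-162\right)\right) - 32857\right) + 4 \left(-64\right) = \left(\left(11960 + 26244 - 35478\right) - 32857\right) - 256 = \left(2726 - 32857\right) - 256 = -30131 - 256 = -30387$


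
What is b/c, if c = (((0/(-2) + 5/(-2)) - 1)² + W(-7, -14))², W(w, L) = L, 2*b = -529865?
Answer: -605560/7 ≈ -86509.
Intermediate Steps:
b = -529865/2 (b = (½)*(-529865) = -529865/2 ≈ -2.6493e+5)
c = 49/16 (c = (((0/(-2) + 5/(-2)) - 1)² - 14)² = (((0*(-½) + 5*(-½)) - 1)² - 14)² = (((0 - 5/2) - 1)² - 14)² = ((-5/2 - 1)² - 14)² = ((-7/2)² - 14)² = (49/4 - 14)² = (-7/4)² = 49/16 ≈ 3.0625)
b/c = -529865/(2*49/16) = -529865/2*16/49 = -605560/7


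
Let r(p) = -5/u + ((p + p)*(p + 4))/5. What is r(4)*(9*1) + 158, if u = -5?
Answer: 1411/5 ≈ 282.20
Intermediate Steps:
r(p) = 1 + 2*p*(4 + p)/5 (r(p) = -5/(-5) + ((p + p)*(p + 4))/5 = -5*(-⅕) + ((2*p)*(4 + p))*(⅕) = 1 + (2*p*(4 + p))*(⅕) = 1 + 2*p*(4 + p)/5)
r(4)*(9*1) + 158 = (1 + (⅖)*4*(4 + 4))*(9*1) + 158 = (1 + (⅖)*4*8)*9 + 158 = (1 + 64/5)*9 + 158 = (69/5)*9 + 158 = 621/5 + 158 = 1411/5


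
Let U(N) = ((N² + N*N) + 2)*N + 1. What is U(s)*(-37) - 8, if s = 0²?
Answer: -45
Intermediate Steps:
s = 0
U(N) = 1 + N*(2 + 2*N²) (U(N) = ((N² + N²) + 2)*N + 1 = (2*N² + 2)*N + 1 = (2 + 2*N²)*N + 1 = N*(2 + 2*N²) + 1 = 1 + N*(2 + 2*N²))
U(s)*(-37) - 8 = (1 + 2*0 + 2*0³)*(-37) - 8 = (1 + 0 + 2*0)*(-37) - 8 = (1 + 0 + 0)*(-37) - 8 = 1*(-37) - 8 = -37 - 8 = -45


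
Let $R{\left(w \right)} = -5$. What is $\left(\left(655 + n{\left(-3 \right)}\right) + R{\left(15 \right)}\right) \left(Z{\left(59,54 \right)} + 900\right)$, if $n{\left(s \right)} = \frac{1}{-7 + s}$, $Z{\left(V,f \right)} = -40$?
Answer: $558914$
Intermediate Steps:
$\left(\left(655 + n{\left(-3 \right)}\right) + R{\left(15 \right)}\right) \left(Z{\left(59,54 \right)} + 900\right) = \left(\left(655 + \frac{1}{-7 - 3}\right) - 5\right) \left(-40 + 900\right) = \left(\left(655 + \frac{1}{-10}\right) - 5\right) 860 = \left(\left(655 - \frac{1}{10}\right) - 5\right) 860 = \left(\frac{6549}{10} - 5\right) 860 = \frac{6499}{10} \cdot 860 = 558914$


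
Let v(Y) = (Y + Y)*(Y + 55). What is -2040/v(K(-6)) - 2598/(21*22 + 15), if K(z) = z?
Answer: -15404/7791 ≈ -1.9772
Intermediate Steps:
v(Y) = 2*Y*(55 + Y) (v(Y) = (2*Y)*(55 + Y) = 2*Y*(55 + Y))
-2040/v(K(-6)) - 2598/(21*22 + 15) = -2040*(-1/(12*(55 - 6))) - 2598/(21*22 + 15) = -2040/(2*(-6)*49) - 2598/(462 + 15) = -2040/(-588) - 2598/477 = -2040*(-1/588) - 2598*1/477 = 170/49 - 866/159 = -15404/7791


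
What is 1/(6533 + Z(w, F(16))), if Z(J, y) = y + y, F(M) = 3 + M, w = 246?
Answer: 1/6571 ≈ 0.00015218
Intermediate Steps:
Z(J, y) = 2*y
1/(6533 + Z(w, F(16))) = 1/(6533 + 2*(3 + 16)) = 1/(6533 + 2*19) = 1/(6533 + 38) = 1/6571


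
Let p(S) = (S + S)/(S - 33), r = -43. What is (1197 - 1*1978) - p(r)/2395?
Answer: -71078853/91010 ≈ -781.00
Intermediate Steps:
p(S) = 2*S/(-33 + S) (p(S) = (2*S)/(-33 + S) = 2*S/(-33 + S))
(1197 - 1*1978) - p(r)/2395 = (1197 - 1*1978) - 2*(-43)/(-33 - 43)/2395 = (1197 - 1978) - 2*(-43)/(-76)/2395 = -781 - 2*(-43)*(-1/76)/2395 = -781 - 43/(38*2395) = -781 - 1*43/91010 = -781 - 43/91010 = -71078853/91010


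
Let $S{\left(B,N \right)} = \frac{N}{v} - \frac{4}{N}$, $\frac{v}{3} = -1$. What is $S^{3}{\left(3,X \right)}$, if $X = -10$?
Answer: $\frac{175616}{3375} \approx 52.034$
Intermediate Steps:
$v = -3$ ($v = 3 \left(-1\right) = -3$)
$S{\left(B,N \right)} = - \frac{4}{N} - \frac{N}{3}$ ($S{\left(B,N \right)} = \frac{N}{-3} - \frac{4}{N} = N \left(- \frac{1}{3}\right) - \frac{4}{N} = - \frac{N}{3} - \frac{4}{N} = - \frac{4}{N} - \frac{N}{3}$)
$S^{3}{\left(3,X \right)} = \left(- \frac{4}{-10} - - \frac{10}{3}\right)^{3} = \left(\left(-4\right) \left(- \frac{1}{10}\right) + \frac{10}{3}\right)^{3} = \left(\frac{2}{5} + \frac{10}{3}\right)^{3} = \left(\frac{56}{15}\right)^{3} = \frac{175616}{3375}$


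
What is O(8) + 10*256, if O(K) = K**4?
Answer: 6656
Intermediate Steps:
O(8) + 10*256 = 8**4 + 10*256 = 4096 + 2560 = 6656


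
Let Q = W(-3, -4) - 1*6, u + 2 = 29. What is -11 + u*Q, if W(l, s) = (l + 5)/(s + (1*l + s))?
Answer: -1957/11 ≈ -177.91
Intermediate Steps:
u = 27 (u = -2 + 29 = 27)
W(l, s) = (5 + l)/(l + 2*s) (W(l, s) = (5 + l)/(s + (l + s)) = (5 + l)/(l + 2*s))
Q = -68/11 (Q = (5 - 3)/(-3 + 2*(-4)) - 1*6 = 2/(-3 - 8) - 6 = 2/(-11) - 6 = -1/11*2 - 6 = -2/11 - 6 = -68/11 ≈ -6.1818)
-11 + u*Q = -11 + 27*(-68/11) = -11 - 1836/11 = -1957/11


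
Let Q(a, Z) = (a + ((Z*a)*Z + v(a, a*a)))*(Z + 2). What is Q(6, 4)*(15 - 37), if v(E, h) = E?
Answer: -14256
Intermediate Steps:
Q(a, Z) = (2 + Z)*(2*a + a*Z²) (Q(a, Z) = (a + ((Z*a)*Z + a))*(Z + 2) = (a + (a*Z² + a))*(2 + Z) = (a + (a + a*Z²))*(2 + Z) = (2*a + a*Z²)*(2 + Z) = (2 + Z)*(2*a + a*Z²))
Q(6, 4)*(15 - 37) = (6*(4 + 4³ + 2*4 + 2*4²))*(15 - 37) = (6*(4 + 64 + 8 + 2*16))*(-22) = (6*(4 + 64 + 8 + 32))*(-22) = (6*108)*(-22) = 648*(-22) = -14256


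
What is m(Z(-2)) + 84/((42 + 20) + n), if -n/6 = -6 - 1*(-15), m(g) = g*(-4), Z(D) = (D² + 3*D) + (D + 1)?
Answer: 45/2 ≈ 22.500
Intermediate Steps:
Z(D) = 1 + D² + 4*D (Z(D) = (D² + 3*D) + (1 + D) = 1 + D² + 4*D)
m(g) = -4*g
n = -54 (n = -6*(-6 - 1*(-15)) = -6*(-6 + 15) = -6*9 = -54)
m(Z(-2)) + 84/((42 + 20) + n) = -4*(1 + (-2)² + 4*(-2)) + 84/((42 + 20) - 54) = -4*(1 + 4 - 8) + 84/(62 - 54) = -4*(-3) + 84/8 = 12 + (⅛)*84 = 12 + 21/2 = 45/2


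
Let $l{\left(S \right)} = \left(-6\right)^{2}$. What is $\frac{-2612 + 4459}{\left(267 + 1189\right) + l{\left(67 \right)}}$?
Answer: $\frac{1847}{1492} \approx 1.2379$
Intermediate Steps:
$l{\left(S \right)} = 36$
$\frac{-2612 + 4459}{\left(267 + 1189\right) + l{\left(67 \right)}} = \frac{-2612 + 4459}{\left(267 + 1189\right) + 36} = \frac{1847}{1456 + 36} = \frac{1847}{1492}$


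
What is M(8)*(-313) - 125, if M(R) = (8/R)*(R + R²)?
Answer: -22661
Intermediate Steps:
M(R) = 8*(R + R²)/R
M(8)*(-313) - 125 = (8 + 8*8)*(-313) - 125 = (8 + 64)*(-313) - 125 = 72*(-313) - 125 = -22536 - 125 = -22661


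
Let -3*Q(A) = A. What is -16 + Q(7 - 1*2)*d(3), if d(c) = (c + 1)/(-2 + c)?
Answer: -68/3 ≈ -22.667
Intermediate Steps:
Q(A) = -A/3
d(c) = (1 + c)/(-2 + c)
-16 + Q(7 - 1*2)*d(3) = -16 + (-(7 - 1*2)/3)*((1 + 3)/(-2 + 3)) = -16 + (-(7 - 2)/3)*(4/1) = -16 + (-1/3*5)*(1*4) = -16 - 5/3*4 = -16 - 20/3 = -68/3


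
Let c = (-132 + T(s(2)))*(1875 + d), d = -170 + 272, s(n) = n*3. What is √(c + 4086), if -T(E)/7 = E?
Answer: 6*I*√9442 ≈ 583.02*I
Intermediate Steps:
s(n) = 3*n
T(E) = -7*E
d = 102
c = -343998 (c = (-132 - 21*2)*(1875 + 102) = (-132 - 7*6)*1977 = (-132 - 42)*1977 = -174*1977 = -343998)
√(c + 4086) = √(-343998 + 4086) = √(-339912) = 6*I*√9442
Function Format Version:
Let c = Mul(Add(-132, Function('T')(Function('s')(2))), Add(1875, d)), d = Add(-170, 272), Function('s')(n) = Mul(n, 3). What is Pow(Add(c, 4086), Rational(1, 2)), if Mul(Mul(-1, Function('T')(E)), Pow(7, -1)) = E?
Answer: Mul(6, I, Pow(9442, Rational(1, 2))) ≈ Mul(583.02, I)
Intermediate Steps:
Function('s')(n) = Mul(3, n)
Function('T')(E) = Mul(-7, E)
d = 102
c = -343998 (c = Mul(Add(-132, Mul(-7, Mul(3, 2))), Add(1875, 102)) = Mul(Add(-132, Mul(-7, 6)), 1977) = Mul(Add(-132, -42), 1977) = Mul(-174, 1977) = -343998)
Pow(Add(c, 4086), Rational(1, 2)) = Pow(Add(-343998, 4086), Rational(1, 2)) = Pow(-339912, Rational(1, 2)) = Mul(6, I, Pow(9442, Rational(1, 2)))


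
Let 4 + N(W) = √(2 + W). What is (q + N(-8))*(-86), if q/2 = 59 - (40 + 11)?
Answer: -1032 - 86*I*√6 ≈ -1032.0 - 210.66*I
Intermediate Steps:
q = 16 (q = 2*(59 - (40 + 11)) = 2*(59 - 1*51) = 2*(59 - 51) = 2*8 = 16)
N(W) = -4 + √(2 + W)
(q + N(-8))*(-86) = (16 + (-4 + √(2 - 8)))*(-86) = (16 + (-4 + √(-6)))*(-86) = (16 + (-4 + I*√6))*(-86) = (12 + I*√6)*(-86) = -1032 - 86*I*√6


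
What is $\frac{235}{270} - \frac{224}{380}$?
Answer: $\frac{1441}{5130} \approx 0.2809$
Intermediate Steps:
$\frac{235}{270} - \frac{224}{380} = 235 \cdot \frac{1}{270} - \frac{56}{95} = \frac{47}{54} - \frac{56}{95} = \frac{1441}{5130}$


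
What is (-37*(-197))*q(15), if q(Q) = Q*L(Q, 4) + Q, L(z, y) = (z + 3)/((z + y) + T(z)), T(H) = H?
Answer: 2842710/17 ≈ 1.6722e+5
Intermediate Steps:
L(z, y) = (3 + z)/(y + 2*z) (L(z, y) = (z + 3)/((z + y) + z) = (3 + z)/((y + z) + z) = (3 + z)/(y + 2*z))
q(Q) = Q + Q*(3 + Q)/(4 + 2*Q) (q(Q) = Q*((3 + Q)/(4 + 2*Q)) + Q = Q*(3 + Q)/(4 + 2*Q) + Q = Q + Q*(3 + Q)/(4 + 2*Q))
(-37*(-197))*q(15) = (-37*(-197))*((½)*15*(7 + 3*15)/(2 + 15)) = 7289*((½)*15*(7 + 45)/17) = 7289*((½)*15*(1/17)*52) = 7289*(390/17) = 2842710/17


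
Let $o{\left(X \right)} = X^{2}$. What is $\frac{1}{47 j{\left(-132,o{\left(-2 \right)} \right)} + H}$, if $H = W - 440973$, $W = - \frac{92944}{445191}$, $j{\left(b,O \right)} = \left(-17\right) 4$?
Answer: $- \frac{445191}{197740134223} \approx -2.2514 \cdot 10^{-6}$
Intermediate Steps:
$j{\left(b,O \right)} = -68$
$W = - \frac{92944}{445191}$ ($W = \left(-92944\right) \frac{1}{445191} = - \frac{92944}{445191} \approx -0.20877$)
$H = - \frac{196317303787}{445191}$ ($H = - \frac{92944}{445191} - 440973 = - \frac{196317303787}{445191} \approx -4.4097 \cdot 10^{5}$)
$\frac{1}{47 j{\left(-132,o{\left(-2 \right)} \right)} + H} = \frac{1}{47 \left(-68\right) - \frac{196317303787}{445191}} = \frac{1}{-3196 - \frac{196317303787}{445191}} = \frac{1}{- \frac{197740134223}{445191}} = - \frac{445191}{197740134223}$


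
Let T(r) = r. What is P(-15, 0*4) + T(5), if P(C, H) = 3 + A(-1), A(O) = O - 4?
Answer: 3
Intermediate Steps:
A(O) = -4 + O
P(C, H) = -2 (P(C, H) = 3 + (-4 - 1) = 3 - 5 = -2)
P(-15, 0*4) + T(5) = -2 + 5 = 3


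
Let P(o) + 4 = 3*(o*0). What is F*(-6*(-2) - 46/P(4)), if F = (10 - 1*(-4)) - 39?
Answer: -1175/2 ≈ -587.50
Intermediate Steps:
P(o) = -4 (P(o) = -4 + 3*(o*0) = -4 + 3*0 = -4 + 0 = -4)
F = -25 (F = (10 + 4) - 39 = 14 - 39 = -25)
F*(-6*(-2) - 46/P(4)) = -25*(-6*(-2) - 46/(-4)) = -25*(12 - 46*(-1/4)) = -25*(12 + 23/2) = -25*47/2 = -1175/2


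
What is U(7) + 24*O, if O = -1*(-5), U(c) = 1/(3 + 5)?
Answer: 961/8 ≈ 120.13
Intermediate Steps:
U(c) = ⅛ (U(c) = 1/8 = ⅛)
O = 5
U(7) + 24*O = ⅛ + 24*5 = ⅛ + 120 = 961/8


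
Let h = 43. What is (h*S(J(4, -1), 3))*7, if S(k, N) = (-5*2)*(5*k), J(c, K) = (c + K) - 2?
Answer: -15050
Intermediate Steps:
J(c, K) = -2 + K + c (J(c, K) = (K + c) - 2 = -2 + K + c)
S(k, N) = -50*k
(h*S(J(4, -1), 3))*7 = (43*(-50*(-2 - 1 + 4)))*7 = (43*(-50*1))*7 = (43*(-50))*7 = -2150*7 = -15050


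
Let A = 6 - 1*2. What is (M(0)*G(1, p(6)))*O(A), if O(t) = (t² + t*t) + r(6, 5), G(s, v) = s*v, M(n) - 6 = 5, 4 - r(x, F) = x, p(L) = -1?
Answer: -330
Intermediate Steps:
r(x, F) = 4 - x
M(n) = 11 (M(n) = 6 + 5 = 11)
A = 4 (A = 6 - 2 = 4)
O(t) = -2 + 2*t² (O(t) = (t² + t*t) + (4 - 1*6) = (t² + t²) + (4 - 6) = 2*t² - 2 = -2 + 2*t²)
(M(0)*G(1, p(6)))*O(A) = (11*(1*(-1)))*(-2 + 2*4²) = (11*(-1))*(-2 + 2*16) = -11*(-2 + 32) = -11*30 = -330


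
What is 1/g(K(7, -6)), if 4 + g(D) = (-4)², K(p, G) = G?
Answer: 1/12 ≈ 0.083333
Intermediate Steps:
g(D) = 12 (g(D) = -4 + (-4)² = -4 + 16 = 12)
1/g(K(7, -6)) = 1/12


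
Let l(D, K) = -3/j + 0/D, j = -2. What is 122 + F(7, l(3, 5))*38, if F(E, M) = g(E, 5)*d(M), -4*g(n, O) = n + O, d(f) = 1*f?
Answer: -49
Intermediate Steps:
d(f) = f
g(n, O) = -O/4 - n/4 (g(n, O) = -(n + O)/4 = -(O + n)/4 = -O/4 - n/4)
l(D, K) = 3/2 (l(D, K) = -3/(-2) + 0/D = -3*(-½) + 0 = 3/2 + 0 = 3/2)
F(E, M) = M*(-5/4 - E/4) (F(E, M) = (-¼*5 - E/4)*M = (-5/4 - E/4)*M = M*(-5/4 - E/4))
122 + F(7, l(3, 5))*38 = 122 - ¼*3/2*(5 + 7)*38 = 122 - ¼*3/2*12*38 = 122 - 9/2*38 = 122 - 171 = -49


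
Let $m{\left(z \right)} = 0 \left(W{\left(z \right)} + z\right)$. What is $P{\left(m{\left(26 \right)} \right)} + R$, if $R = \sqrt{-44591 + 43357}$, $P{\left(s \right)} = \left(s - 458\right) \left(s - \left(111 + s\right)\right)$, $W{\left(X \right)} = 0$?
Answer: $50838 + i \sqrt{1234} \approx 50838.0 + 35.128 i$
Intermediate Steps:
$m{\left(z \right)} = 0$ ($m{\left(z \right)} = 0 \left(0 + z\right) = 0 z = 0$)
$P{\left(s \right)} = 50838 - 111 s$ ($P{\left(s \right)} = \left(-458 + s\right) \left(-111\right) = 50838 - 111 s$)
$R = i \sqrt{1234}$ ($R = \sqrt{-1234} = i \sqrt{1234} \approx 35.128 i$)
$P{\left(m{\left(26 \right)} \right)} + R = \left(50838 - 0\right) + i \sqrt{1234} = \left(50838 + 0\right) + i \sqrt{1234} = 50838 + i \sqrt{1234}$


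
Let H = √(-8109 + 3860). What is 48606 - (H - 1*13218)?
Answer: 61824 - I*√4249 ≈ 61824.0 - 65.184*I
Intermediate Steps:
H = I*√4249 (H = √(-4249) = I*√4249 ≈ 65.184*I)
48606 - (H - 1*13218) = 48606 - (I*√4249 - 1*13218) = 48606 - (I*√4249 - 13218) = 48606 - (-13218 + I*√4249) = 48606 + (13218 - I*√4249) = 61824 - I*√4249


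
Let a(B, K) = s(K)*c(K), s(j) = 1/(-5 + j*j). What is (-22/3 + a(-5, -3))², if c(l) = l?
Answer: 9409/144 ≈ 65.340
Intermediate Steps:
s(j) = 1/(-5 + j²)
a(B, K) = K/(-5 + K²)
(-22/3 + a(-5, -3))² = (-22/3 - 3/(-5 + (-3)²))² = (-22*⅓ - 3/(-5 + 9))² = (-22/3 - 3/4)² = (-22/3 - 3*¼)² = (-22/3 - ¾)² = (-97/12)² = 9409/144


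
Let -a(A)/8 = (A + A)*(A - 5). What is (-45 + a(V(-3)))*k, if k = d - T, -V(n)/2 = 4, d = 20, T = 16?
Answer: -6836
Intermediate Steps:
V(n) = -8 (V(n) = -2*4 = -8)
a(A) = -16*A*(-5 + A) (a(A) = -8*(A + A)*(A - 5) = -8*2*A*(-5 + A) = -16*A*(-5 + A))
k = 4 (k = 20 - 1*16 = 20 - 16 = 4)
(-45 + a(V(-3)))*k = (-45 + 16*(-8)*(5 - 1*(-8)))*4 = (-45 + 16*(-8)*(5 + 8))*4 = (-45 + 16*(-8)*13)*4 = (-45 - 1664)*4 = -1709*4 = -6836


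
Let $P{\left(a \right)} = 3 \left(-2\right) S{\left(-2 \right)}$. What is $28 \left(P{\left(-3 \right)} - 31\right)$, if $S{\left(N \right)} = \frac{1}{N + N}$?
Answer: $-826$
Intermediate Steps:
$S{\left(N \right)} = \frac{1}{2 N}$
$P{\left(a \right)} = \frac{3}{2}$ ($P{\left(a \right)} = 3 \left(-2\right) \frac{1}{2 \left(-2\right)} = - 6 \cdot \frac{1}{2} \left(- \frac{1}{2}\right) = \left(-6\right) \left(- \frac{1}{4}\right) = \frac{3}{2}$)
$28 \left(P{\left(-3 \right)} - 31\right) = 28 \left(\frac{3}{2} - 31\right) = 28 \left(- \frac{59}{2}\right) = -826$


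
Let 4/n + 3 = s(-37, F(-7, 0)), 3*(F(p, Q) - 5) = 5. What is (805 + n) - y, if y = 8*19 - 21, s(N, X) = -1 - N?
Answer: 22246/33 ≈ 674.12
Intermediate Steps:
F(p, Q) = 20/3 (F(p, Q) = 5 + (1/3)*5 = 5 + 5/3 = 20/3)
n = 4/33 (n = 4/(-3 + (-1 - 1*(-37))) = 4/(-3 + (-1 + 37)) = 4/(-3 + 36) = 4/33 ≈ 0.12121)
y = 131 (y = 152 - 21 = 131)
(805 + n) - y = (805 + 4/33) - 1*131 = 26569/33 - 131 = 22246/33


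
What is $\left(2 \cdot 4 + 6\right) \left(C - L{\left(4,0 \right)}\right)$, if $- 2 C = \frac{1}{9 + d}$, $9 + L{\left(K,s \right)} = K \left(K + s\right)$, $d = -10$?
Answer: $-91$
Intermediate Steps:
$L{\left(K,s \right)} = -9 + K \left(K + s\right)$
$C = \frac{1}{2}$ ($C = - \frac{1}{2 \left(9 - 10\right)} = - \frac{1}{2 \left(-1\right)} = \left(- \frac{1}{2}\right) \left(-1\right) = \frac{1}{2} \approx 0.5$)
$\left(2 \cdot 4 + 6\right) \left(C - L{\left(4,0 \right)}\right) = \left(2 \cdot 4 + 6\right) \left(\frac{1}{2} - \left(-9 + 4^{2} + 4 \cdot 0\right)\right) = \left(8 + 6\right) \left(\frac{1}{2} - \left(-9 + 16 + 0\right)\right) = 14 \left(\frac{1}{2} - 7\right) = 14 \left(- \frac{13}{2}\right) = -91$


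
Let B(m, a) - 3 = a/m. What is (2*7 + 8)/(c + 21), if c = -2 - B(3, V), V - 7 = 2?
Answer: 22/13 ≈ 1.6923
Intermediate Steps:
V = 9 (V = 7 + 2 = 9)
B(m, a) = 3 + a/m
c = -8 (c = -2 - (3 + 9/3) = -2 - (3 + 9*(1/3)) = -2 - (3 + 3) = -2 - 1*6 = -2 - 6 = -8)
(2*7 + 8)/(c + 21) = (2*7 + 8)/(-8 + 21) = (14 + 8)/13 = 22*(1/13) = 22/13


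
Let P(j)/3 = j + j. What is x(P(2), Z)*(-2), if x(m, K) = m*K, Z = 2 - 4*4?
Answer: 336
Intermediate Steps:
P(j) = 6*j (P(j) = 3*(j + j) = 3*(2*j) = 6*j)
Z = -14 (Z = 2 - 16 = -14)
x(m, K) = K*m
x(P(2), Z)*(-2) = -84*2*(-2) = -14*12*(-2) = -168*(-2) = 336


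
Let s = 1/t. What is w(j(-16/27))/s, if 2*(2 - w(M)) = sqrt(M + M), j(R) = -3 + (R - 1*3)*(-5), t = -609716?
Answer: -1219432 + 609716*sqrt(606)/9 ≈ 4.4828e+5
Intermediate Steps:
j(R) = 12 - 5*R (j(R) = -3 + (R - 3)*(-5) = -3 + (-3 + R)*(-5) = -3 + (15 - 5*R) = 12 - 5*R)
w(M) = 2 - sqrt(2)*sqrt(M)/2 (w(M) = 2 - sqrt(M + M)/2 = 2 - sqrt(2)*sqrt(M)/2)
s = -1/609716 (s = 1/(-609716) = -1/609716 ≈ -1.6401e-6)
w(j(-16/27))/s = (2 - sqrt(2)*sqrt(12 - (-80)/27)/2)/(-1/609716) = (2 - sqrt(2)*sqrt(12 - (-80)/27)/2)*(-609716) = (2 - sqrt(2)*sqrt(12 - 5*(-16/27))/2)*(-609716) = (2 - sqrt(2)*sqrt(12 + 80/27)/2)*(-609716) = (2 - sqrt(2)*sqrt(404/27)/2)*(-609716) = (2 - sqrt(2)*2*sqrt(303)/9/2)*(-609716) = (2 - sqrt(606)/9)*(-609716) = -1219432 + 609716*sqrt(606)/9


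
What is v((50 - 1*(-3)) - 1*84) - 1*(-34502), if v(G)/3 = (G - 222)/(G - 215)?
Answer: 2829417/82 ≈ 34505.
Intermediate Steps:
v(G) = 3*(-222 + G)/(-215 + G) (v(G) = 3*((G - 222)/(G - 215)) = 3*((-222 + G)/(-215 + G)) = 3*(-222 + G)/(-215 + G))
v((50 - 1*(-3)) - 1*84) - 1*(-34502) = 3*(-222 + ((50 - 1*(-3)) - 1*84))/(-215 + ((50 - 1*(-3)) - 1*84)) - 1*(-34502) = 3*(-222 + ((50 + 3) - 84))/(-215 + ((50 + 3) - 84)) + 34502 = 3*(-222 + (53 - 84))/(-215 + (53 - 84)) + 34502 = 3*(-222 - 31)/(-215 - 31) + 34502 = 3*(-253)/(-246) + 34502 = 3*(-1/246)*(-253) + 34502 = 253/82 + 34502 = 2829417/82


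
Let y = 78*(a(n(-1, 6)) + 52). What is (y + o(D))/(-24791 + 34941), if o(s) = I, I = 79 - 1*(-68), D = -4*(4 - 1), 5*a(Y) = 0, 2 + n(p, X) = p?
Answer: 4203/10150 ≈ 0.41409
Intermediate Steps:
n(p, X) = -2 + p
a(Y) = 0 (a(Y) = (1/5)*0 = 0)
D = -12 (D = -4*3 = -12)
y = 4056 (y = 78*(0 + 52) = 78*52 = 4056)
I = 147 (I = 79 + 68 = 147)
o(s) = 147
(y + o(D))/(-24791 + 34941) = (4056 + 147)/(-24791 + 34941) = 4203/10150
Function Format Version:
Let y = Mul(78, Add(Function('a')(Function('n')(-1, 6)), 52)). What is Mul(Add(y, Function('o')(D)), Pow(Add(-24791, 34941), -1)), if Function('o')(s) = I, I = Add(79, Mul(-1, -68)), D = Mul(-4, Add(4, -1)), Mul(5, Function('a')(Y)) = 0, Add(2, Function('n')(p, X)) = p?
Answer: Rational(4203, 10150) ≈ 0.41409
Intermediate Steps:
Function('n')(p, X) = Add(-2, p)
Function('a')(Y) = 0 (Function('a')(Y) = Mul(Rational(1, 5), 0) = 0)
D = -12 (D = Mul(-4, 3) = -12)
y = 4056 (y = Mul(78, Add(0, 52)) = Mul(78, 52) = 4056)
I = 147 (I = Add(79, 68) = 147)
Function('o')(s) = 147
Mul(Add(y, Function('o')(D)), Pow(Add(-24791, 34941), -1)) = Mul(Add(4056, 147), Pow(Add(-24791, 34941), -1)) = Mul(4203, Pow(10150, -1)) = Mul(4203, Rational(1, 10150)) = Rational(4203, 10150)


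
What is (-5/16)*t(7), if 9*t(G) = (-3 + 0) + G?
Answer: -5/36 ≈ -0.13889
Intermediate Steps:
t(G) = -⅓ + G/9 (t(G) = ((-3 + 0) + G)/9 = (-3 + G)/9 = -⅓ + G/9)
(-5/16)*t(7) = (-5/16)*(-⅓ + (⅑)*7) = ((1/16)*(-5))*(-⅓ + 7/9) = -5/16*4/9 = -5/36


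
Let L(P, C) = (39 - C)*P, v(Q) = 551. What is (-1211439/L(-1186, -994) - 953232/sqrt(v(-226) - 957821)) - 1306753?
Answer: -1600951545475/1225138 + 158872*I*sqrt(957270)/159545 ≈ -1.3068e+6 + 974.27*I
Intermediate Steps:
L(P, C) = P*(39 - C)
(-1211439/L(-1186, -994) - 953232/sqrt(v(-226) - 957821)) - 1306753 = (-1211439*(-1/(1186*(39 - 1*(-994)))) - 953232/sqrt(551 - 957821)) - 1306753 = (-1211439*(-1/(1186*(39 + 994))) - 953232*(-I*sqrt(957270)/957270)) - 1306753 = (-1211439/((-1186*1033)) - 953232*(-I*sqrt(957270)/957270)) - 1306753 = (-1211439/(-1225138) - (-158872)*I*sqrt(957270)/159545) - 1306753 = (-1211439*(-1/1225138) + 158872*I*sqrt(957270)/159545) - 1306753 = (1211439/1225138 + 158872*I*sqrt(957270)/159545) - 1306753 = -1600951545475/1225138 + 158872*I*sqrt(957270)/159545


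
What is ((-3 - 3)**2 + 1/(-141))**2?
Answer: 25755625/19881 ≈ 1295.5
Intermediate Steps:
((-3 - 3)**2 + 1/(-141))**2 = ((-6)**2 - 1/141)**2 = (36 - 1/141)**2 = (5075/141)**2 = 25755625/19881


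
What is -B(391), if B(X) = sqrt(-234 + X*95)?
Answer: -sqrt(36911) ≈ -192.12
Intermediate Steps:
B(X) = sqrt(-234 + 95*X)
-B(391) = -sqrt(-234 + 95*391) = -sqrt(-234 + 37145) = -sqrt(36911)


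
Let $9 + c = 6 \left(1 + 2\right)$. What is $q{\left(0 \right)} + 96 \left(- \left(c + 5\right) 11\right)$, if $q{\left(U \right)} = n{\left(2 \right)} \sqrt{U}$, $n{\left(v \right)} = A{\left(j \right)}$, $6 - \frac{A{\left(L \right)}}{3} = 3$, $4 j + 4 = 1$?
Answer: $-14784$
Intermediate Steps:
$c = 9$ ($c = -9 + 6 \left(1 + 2\right) = -9 + 6 \cdot 3 = -9 + 18 = 9$)
$j = - \frac{3}{4}$ ($j = -1 + \frac{1}{4} \cdot 1 = -1 + \frac{1}{4} = - \frac{3}{4} \approx -0.75$)
$A{\left(L \right)} = 9$ ($A{\left(L \right)} = 18 - 9 = 9$)
$n{\left(v \right)} = 9$
$q{\left(U \right)} = 9 \sqrt{U}$
$q{\left(0 \right)} + 96 \left(- \left(c + 5\right) 11\right) = 9 \sqrt{0} + 96 \left(- \left(9 + 5\right) 11\right) = 9 \cdot 0 + 96 \left(- 14 \cdot 11\right) = 0 + 96 \left(\left(-1\right) 154\right) = 0 + 96 \left(-154\right) = 0 - 14784 = -14784$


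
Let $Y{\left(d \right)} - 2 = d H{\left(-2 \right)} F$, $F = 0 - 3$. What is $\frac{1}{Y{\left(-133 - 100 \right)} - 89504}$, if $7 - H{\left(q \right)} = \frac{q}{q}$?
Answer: $- \frac{1}{85308} \approx -1.1722 \cdot 10^{-5}$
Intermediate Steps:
$F = -3$
$H{\left(q \right)} = 6$ ($H{\left(q \right)} = 7 - \frac{q}{q} = 7 - 1 = 6$)
$Y{\left(d \right)} = 2 - 18 d$ ($Y{\left(d \right)} = 2 + d 6 \left(-3\right) = 2 + 6 d \left(-3\right) = 2 - 18 d$)
$\frac{1}{Y{\left(-133 - 100 \right)} - 89504} = \frac{1}{\left(2 - 18 \left(-133 - 100\right)\right) - 89504} = \frac{1}{\left(2 - -4194\right) - 89504} = \frac{1}{\left(2 + 4194\right) - 89504} = \frac{1}{4196 - 89504} = \frac{1}{-85308} = - \frac{1}{85308}$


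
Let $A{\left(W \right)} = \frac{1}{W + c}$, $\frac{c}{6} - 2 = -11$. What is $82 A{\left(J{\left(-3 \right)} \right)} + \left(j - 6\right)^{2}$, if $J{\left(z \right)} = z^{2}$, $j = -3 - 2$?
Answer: $\frac{5363}{45} \approx 119.18$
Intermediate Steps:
$c = -54$ ($c = 12 + 6 \left(-11\right) = 12 - 66 = -54$)
$j = -5$ ($j = -3 - 2 = -5$)
$A{\left(W \right)} = \frac{1}{-54 + W}$ ($A{\left(W \right)} = \frac{1}{W - 54} = \frac{1}{-54 + W}$)
$82 A{\left(J{\left(-3 \right)} \right)} + \left(j - 6\right)^{2} = \frac{82}{-54 + \left(-3\right)^{2}} + \left(-5 - 6\right)^{2} = \frac{82}{-54 + 9} + \left(-11\right)^{2} = \frac{82}{-45} + 121 = 82 \left(- \frac{1}{45}\right) + 121 = - \frac{82}{45} + 121 = \frac{5363}{45}$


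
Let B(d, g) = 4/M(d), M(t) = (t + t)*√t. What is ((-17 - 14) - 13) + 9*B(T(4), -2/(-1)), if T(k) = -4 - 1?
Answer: -44 + 18*I*√5/25 ≈ -44.0 + 1.61*I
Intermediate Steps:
M(t) = 2*t^(3/2) (M(t) = (2*t)*√t = 2*t^(3/2))
T(k) = -5
B(d, g) = 2/d^(3/2) (B(d, g) = 4/((2*d^(3/2))) = 4*(1/(2*d^(3/2))) = 2/d^(3/2))
((-17 - 14) - 13) + 9*B(T(4), -2/(-1)) = ((-17 - 14) - 13) + 9*(2/(-5)^(3/2)) = (-31 - 13) + 9*(2*(I*√5/25)) = -44 + 9*(2*I*√5/25) = -44 + 18*I*√5/25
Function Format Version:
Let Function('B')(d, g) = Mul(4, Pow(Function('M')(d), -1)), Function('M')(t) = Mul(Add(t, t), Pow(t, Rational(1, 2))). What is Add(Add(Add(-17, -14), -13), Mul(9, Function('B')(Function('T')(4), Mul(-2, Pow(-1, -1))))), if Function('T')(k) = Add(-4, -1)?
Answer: Add(-44, Mul(Rational(18, 25), I, Pow(5, Rational(1, 2)))) ≈ Add(-44.000, Mul(1.6100, I))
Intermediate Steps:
Function('M')(t) = Mul(2, Pow(t, Rational(3, 2))) (Function('M')(t) = Mul(Mul(2, t), Pow(t, Rational(1, 2))) = Mul(2, Pow(t, Rational(3, 2))))
Function('T')(k) = -5
Function('B')(d, g) = Mul(2, Pow(d, Rational(-3, 2))) (Function('B')(d, g) = Mul(4, Pow(Mul(2, Pow(d, Rational(3, 2))), -1)) = Mul(4, Mul(Rational(1, 2), Pow(d, Rational(-3, 2)))) = Mul(2, Pow(d, Rational(-3, 2))))
Add(Add(Add(-17, -14), -13), Mul(9, Function('B')(Function('T')(4), Mul(-2, Pow(-1, -1))))) = Add(Add(Add(-17, -14), -13), Mul(9, Mul(2, Pow(-5, Rational(-3, 2))))) = Add(Add(-31, -13), Mul(9, Mul(2, Mul(Rational(1, 25), I, Pow(5, Rational(1, 2)))))) = Add(-44, Mul(9, Mul(Rational(2, 25), I, Pow(5, Rational(1, 2))))) = Add(-44, Mul(Rational(18, 25), I, Pow(5, Rational(1, 2))))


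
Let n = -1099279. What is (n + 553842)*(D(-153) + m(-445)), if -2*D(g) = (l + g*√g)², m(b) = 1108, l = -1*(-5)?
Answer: -977359833308 - 1251777915*I*√17 ≈ -9.7736e+11 - 5.1612e+9*I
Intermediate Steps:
l = 5
D(g) = -(5 + g^(3/2))²/2 (D(g) = -(5 + g*√g)²/2 = -(5 + g^(3/2))²/2)
(n + 553842)*(D(-153) + m(-445)) = (-1099279 + 553842)*(-(5 + (-153)^(3/2))²/2 + 1108) = -545437*(-(5 - 459*I*√17)²/2 + 1108) = -545437*(1108 - (5 - 459*I*√17)²/2) = -604344196 + 545437*(5 - 459*I*√17)²/2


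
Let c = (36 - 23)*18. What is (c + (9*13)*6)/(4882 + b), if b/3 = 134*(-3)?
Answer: 234/919 ≈ 0.25462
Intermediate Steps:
c = 234 (c = 13*18 = 234)
b = -1206 (b = 3*(134*(-3)) = 3*(-402) = -1206)
(c + (9*13)*6)/(4882 + b) = (234 + (9*13)*6)/(4882 - 1206) = (234 + 117*6)/3676 = (234 + 702)*(1/3676) = 936*(1/3676) = 234/919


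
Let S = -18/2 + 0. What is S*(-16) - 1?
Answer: 143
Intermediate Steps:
S = -9 (S = -18/2 + 0 = -3*3 + 0 = -9 + 0 = -9)
S*(-16) - 1 = -9*(-16) - 1 = 144 - 1 = 143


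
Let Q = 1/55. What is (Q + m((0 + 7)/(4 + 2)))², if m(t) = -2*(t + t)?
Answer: 588289/27225 ≈ 21.608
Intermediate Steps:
Q = 1/55 ≈ 0.018182
m(t) = -4*t
(Q + m((0 + 7)/(4 + 2)))² = (1/55 - 4*(0 + 7)/(4 + 2))² = (1/55 - 28/6)² = (1/55 - 4*7/6)² = (1/55 - 14/3)² = (-767/165)² = 588289/27225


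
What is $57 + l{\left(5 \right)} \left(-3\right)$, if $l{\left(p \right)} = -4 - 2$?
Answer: $75$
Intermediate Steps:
$l{\left(p \right)} = -6$ ($l{\left(p \right)} = -4 - 2 = -6$)
$57 + l{\left(5 \right)} \left(-3\right) = 57 - -18 = 57 + 18 = 75$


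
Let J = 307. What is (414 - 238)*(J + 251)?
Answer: 98208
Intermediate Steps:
(414 - 238)*(J + 251) = (414 - 238)*(307 + 251) = 176*558 = 98208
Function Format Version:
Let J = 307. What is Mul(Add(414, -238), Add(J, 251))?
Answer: 98208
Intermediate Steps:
Mul(Add(414, -238), Add(J, 251)) = Mul(Add(414, -238), Add(307, 251)) = Mul(176, 558) = 98208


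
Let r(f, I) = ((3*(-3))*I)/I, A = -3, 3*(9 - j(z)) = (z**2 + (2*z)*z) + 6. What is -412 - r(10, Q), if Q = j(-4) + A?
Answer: -403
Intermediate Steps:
j(z) = 7 - z**2 (j(z) = 9 - ((z**2 + (2*z)*z) + 6)/3 = 9 - ((z**2 + 2*z**2) + 6)/3 = 9 - (3*z**2 + 6)/3 = 9 - (6 + 3*z**2)/3 = 9 + (-2 - z**2) = 7 - z**2)
Q = -12 (Q = (7 - 1*(-4)**2) - 3 = (7 - 1*16) - 3 = (7 - 16) - 3 = -9 - 3 = -12)
r(f, I) = -9 (r(f, I) = (-9*I)/I = -9)
-412 - r(10, Q) = -412 - 1*(-9) = -412 + 9 = -403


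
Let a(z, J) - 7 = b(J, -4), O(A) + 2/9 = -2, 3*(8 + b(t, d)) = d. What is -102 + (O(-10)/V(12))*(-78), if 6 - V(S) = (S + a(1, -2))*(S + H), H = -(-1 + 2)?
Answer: -31222/301 ≈ -103.73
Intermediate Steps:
b(t, d) = -8 + d/3
O(A) = -20/9 (O(A) = -2/9 - 2 = -20/9)
a(z, J) = -7/3 (a(z, J) = 7 + (-8 + (⅓)*(-4)) = 7 + (-8 - 4/3) = 7 - 28/3 = -7/3)
H = -1 (H = -1*1 = -1)
V(S) = 6 - (-1 + S)*(-7/3 + S) (V(S) = 6 - (S - 7/3)*(S - 1) = 6 - (-7/3 + S)*(-1 + S) = 6 - (-1 + S)*(-7/3 + S))
-102 + (O(-10)/V(12))*(-78) = -102 - 20/(9*(11/3 - 1*12² + (10/3)*12))*(-78) = -102 - 20/(9*(11/3 - 1*144 + 40))*(-78) = -102 - 20/(9*(11/3 - 144 + 40))*(-78) = -102 - 20/(9*(-301/3))*(-78) = -102 - 20/9*(-3/301)*(-78) = -102 + (20/903)*(-78) = -102 - 520/301 = -31222/301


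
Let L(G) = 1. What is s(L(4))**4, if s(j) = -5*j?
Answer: 625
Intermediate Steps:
s(L(4))**4 = (-5*1)**4 = (-5)**4 = 625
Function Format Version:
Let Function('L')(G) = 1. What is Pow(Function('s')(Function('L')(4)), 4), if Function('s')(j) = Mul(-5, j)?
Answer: 625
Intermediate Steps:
Pow(Function('s')(Function('L')(4)), 4) = Pow(Mul(-5, 1), 4) = Pow(-5, 4) = 625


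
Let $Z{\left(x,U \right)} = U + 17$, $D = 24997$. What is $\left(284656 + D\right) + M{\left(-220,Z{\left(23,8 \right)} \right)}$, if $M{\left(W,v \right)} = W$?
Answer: $309433$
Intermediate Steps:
$Z{\left(x,U \right)} = 17 + U$
$\left(284656 + D\right) + M{\left(-220,Z{\left(23,8 \right)} \right)} = \left(284656 + 24997\right) - 220 = 309653 - 220 = 309433$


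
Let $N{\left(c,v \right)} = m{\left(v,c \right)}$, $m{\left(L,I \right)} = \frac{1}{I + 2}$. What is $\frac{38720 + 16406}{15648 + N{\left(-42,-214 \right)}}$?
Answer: $\frac{2205040}{625919} \approx 3.5229$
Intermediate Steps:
$m{\left(L,I \right)} = \frac{1}{2 + I}$
$N{\left(c,v \right)} = \frac{1}{2 + c}$
$\frac{38720 + 16406}{15648 + N{\left(-42,-214 \right)}} = \frac{38720 + 16406}{15648 + \frac{1}{2 - 42}} = \frac{55126}{15648 + \frac{1}{-40}} = \frac{55126}{15648 - \frac{1}{40}} = \frac{55126}{\frac{625919}{40}} = 55126 \cdot \frac{40}{625919} = \frac{2205040}{625919}$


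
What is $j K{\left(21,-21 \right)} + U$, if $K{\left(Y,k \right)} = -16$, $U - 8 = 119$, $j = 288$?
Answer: $-4481$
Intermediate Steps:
$U = 127$ ($U = 8 + 119 = 127$)
$j K{\left(21,-21 \right)} + U = 288 \left(-16\right) + 127 = -4608 + 127 = -4481$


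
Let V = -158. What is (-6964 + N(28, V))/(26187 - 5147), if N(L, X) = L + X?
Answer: -3547/10520 ≈ -0.33717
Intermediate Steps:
(-6964 + N(28, V))/(26187 - 5147) = (-6964 + (28 - 158))/(26187 - 5147) = (-6964 - 130)/21040 = -7094*1/21040 = -3547/10520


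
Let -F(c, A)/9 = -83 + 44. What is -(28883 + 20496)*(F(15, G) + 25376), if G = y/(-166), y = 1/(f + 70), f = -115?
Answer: -1270373533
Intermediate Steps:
y = -1/45 (y = 1/(-115 + 70) = 1/(-45) = -1/45 ≈ -0.022222)
G = 1/7470 (G = -1/45/(-166) = -1/45*(-1/166) = 1/7470 ≈ 0.00013387)
F(c, A) = 351 (F(c, A) = -9*(-83 + 44) = -9*(-39) = 351)
-(28883 + 20496)*(F(15, G) + 25376) = -(28883 + 20496)*(351 + 25376) = -49379*25727 = -1*1270373533 = -1270373533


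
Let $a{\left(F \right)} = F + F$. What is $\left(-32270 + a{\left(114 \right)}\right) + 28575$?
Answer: $-3467$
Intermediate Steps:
$a{\left(F \right)} = 2 F$
$\left(-32270 + a{\left(114 \right)}\right) + 28575 = \left(-32270 + 2 \cdot 114\right) + 28575 = \left(-32270 + 228\right) + 28575 = -32042 + 28575 = -3467$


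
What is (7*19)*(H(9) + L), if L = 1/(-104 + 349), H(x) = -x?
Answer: -41876/35 ≈ -1196.5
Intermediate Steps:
L = 1/245 ≈ 0.0040816
(7*19)*(H(9) + L) = (7*19)*(-1*9 + 1/245) = 133*(-9 + 1/245) = 133*(-2204/245) = -41876/35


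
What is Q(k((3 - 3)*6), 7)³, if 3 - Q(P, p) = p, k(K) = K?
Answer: -64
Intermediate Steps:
Q(P, p) = 3 - p
Q(k((3 - 3)*6), 7)³ = (3 - 1*7)³ = (3 - 7)³ = (-4)³ = -64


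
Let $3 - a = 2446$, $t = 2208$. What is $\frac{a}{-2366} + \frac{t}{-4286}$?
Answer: $\frac{374755}{724334} \approx 0.51738$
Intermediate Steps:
$a = -2443$ ($a = 3 - 2446 = -2443$)
$\frac{a}{-2366} + \frac{t}{-4286} = - \frac{2443}{-2366} + \frac{2208}{-4286} = \left(-2443\right) \left(- \frac{1}{2366}\right) + 2208 \left(- \frac{1}{4286}\right) = \frac{349}{338} - \frac{1104}{2143} = \frac{374755}{724334}$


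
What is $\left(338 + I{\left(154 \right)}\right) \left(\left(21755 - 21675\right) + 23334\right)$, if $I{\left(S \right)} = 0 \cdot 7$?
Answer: $7913932$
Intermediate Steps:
$I{\left(S \right)} = 0$
$\left(338 + I{\left(154 \right)}\right) \left(\left(21755 - 21675\right) + 23334\right) = \left(338 + 0\right) \left(\left(21755 - 21675\right) + 23334\right) = 338 \left(\left(21755 - 21675\right) + 23334\right) = 338 \left(80 + 23334\right) = 338 \cdot 23414 = 7913932$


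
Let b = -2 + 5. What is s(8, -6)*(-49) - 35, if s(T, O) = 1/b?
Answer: -154/3 ≈ -51.333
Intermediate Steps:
b = 3
s(T, O) = 1/3
s(8, -6)*(-49) - 35 = (1/3)*(-49) - 35 = -49/3 - 35 = -154/3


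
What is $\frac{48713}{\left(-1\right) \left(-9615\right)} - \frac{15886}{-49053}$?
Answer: $\frac{282473631}{52404955} \approx 5.3902$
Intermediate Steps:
$\frac{48713}{\left(-1\right) \left(-9615\right)} - \frac{15886}{-49053} = \frac{48713}{9615} - - \frac{15886}{49053} = 48713 \cdot \frac{1}{9615} + \frac{15886}{49053} = \frac{48713}{9615} + \frac{15886}{49053} = \frac{282473631}{52404955}$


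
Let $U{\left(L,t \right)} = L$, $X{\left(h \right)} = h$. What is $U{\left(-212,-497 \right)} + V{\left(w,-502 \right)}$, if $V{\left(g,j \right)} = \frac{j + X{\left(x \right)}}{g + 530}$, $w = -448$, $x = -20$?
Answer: $- \frac{8953}{41} \approx -218.37$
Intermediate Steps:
$V{\left(g,j \right)} = \frac{-20 + j}{530 + g}$ ($V{\left(g,j \right)} = \frac{j - 20}{g + 530} = \frac{-20 + j}{530 + g}$)
$U{\left(-212,-497 \right)} + V{\left(w,-502 \right)} = -212 + \frac{-20 - 502}{530 - 448} = -212 + \frac{1}{82} \left(-522\right) = -212 - \frac{261}{41} = - \frac{8953}{41}$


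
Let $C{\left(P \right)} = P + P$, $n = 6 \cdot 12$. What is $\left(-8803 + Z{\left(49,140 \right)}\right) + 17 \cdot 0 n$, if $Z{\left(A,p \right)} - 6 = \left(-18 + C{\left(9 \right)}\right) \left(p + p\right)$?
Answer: $-8797$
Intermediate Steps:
$n = 72$
$C{\left(P \right)} = 2 P$
$Z{\left(A,p \right)} = 6$ ($Z{\left(A,p \right)} = 6 + \left(-18 + 2 \cdot 9\right) \left(p + p\right) = 6 + \left(-18 + 18\right) 2 p = 6 + 0 \cdot 2 p = 6 + 0 = 6$)
$\left(-8803 + Z{\left(49,140 \right)}\right) + 17 \cdot 0 n = \left(-8803 + 6\right) + 17 \cdot 0 \cdot 72 = -8797 + 0 \cdot 72 = -8797 + 0 = -8797$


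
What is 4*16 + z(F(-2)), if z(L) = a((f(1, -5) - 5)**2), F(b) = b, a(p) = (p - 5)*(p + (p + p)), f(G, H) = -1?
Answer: 3412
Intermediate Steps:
a(p) = 3*p*(-5 + p) (a(p) = (-5 + p)*(p + 2*p) = (-5 + p)*(3*p) = 3*p*(-5 + p))
z(L) = 3348 (z(L) = 3*(-1 - 5)**2*(-5 + (-1 - 5)**2) = 3*(-6)**2*(-5 + (-6)**2) = 3*36*(-5 + 36) = 3*36*31 = 3348)
4*16 + z(F(-2)) = 4*16 + 3348 = 64 + 3348 = 3412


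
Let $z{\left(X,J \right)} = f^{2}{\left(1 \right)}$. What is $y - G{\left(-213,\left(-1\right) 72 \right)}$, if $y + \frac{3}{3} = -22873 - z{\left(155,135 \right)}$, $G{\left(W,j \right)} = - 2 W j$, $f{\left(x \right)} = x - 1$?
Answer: $7798$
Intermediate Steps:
$f{\left(x \right)} = -1 + x$
$z{\left(X,J \right)} = 0$ ($z{\left(X,J \right)} = \left(-1 + 1\right)^{2} = 0^{2} = 0$)
$G{\left(W,j \right)} = - 2 W j$
$y = -22874$ ($y = -1 - 22873 = -22874$)
$y - G{\left(-213,\left(-1\right) 72 \right)} = -22874 - \left(-2\right) \left(-213\right) \left(\left(-1\right) 72\right) = -22874 - \left(-2\right) \left(-213\right) \left(-72\right) = -22874 - -30672 = -22874 + 30672 = 7798$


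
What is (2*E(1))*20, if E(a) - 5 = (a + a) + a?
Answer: 320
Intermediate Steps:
E(a) = 5 + 3*a (E(a) = 5 + ((a + a) + a) = 5 + (2*a + a) = 5 + 3*a)
(2*E(1))*20 = (2*(5 + 3*1))*20 = (2*(5 + 3))*20 = (2*8)*20 = 16*20 = 320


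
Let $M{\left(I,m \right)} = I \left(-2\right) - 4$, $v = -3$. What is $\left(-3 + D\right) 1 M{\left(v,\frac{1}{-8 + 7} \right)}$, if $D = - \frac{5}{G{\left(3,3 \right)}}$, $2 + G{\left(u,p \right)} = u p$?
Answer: $- \frac{52}{7} \approx -7.4286$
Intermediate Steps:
$G{\left(u,p \right)} = -2 + p u$ ($G{\left(u,p \right)} = -2 + u p = -2 + p u$)
$D = - \frac{5}{7}$ ($D = - \frac{5}{-2 + 3 \cdot 3} = - \frac{5}{-2 + 9} = - \frac{5}{7} \approx -0.71429$)
$M{\left(I,m \right)} = -4 - 2 I$ ($M{\left(I,m \right)} = - 2 I - 4 = -4 - 2 I$)
$\left(-3 + D\right) 1 M{\left(v,\frac{1}{-8 + 7} \right)} = \left(-3 - \frac{5}{7}\right) 1 \left(-4 - -6\right) = \left(- \frac{26}{7}\right) 1 \left(-4 + 6\right) = \left(- \frac{26}{7}\right) 2 = - \frac{52}{7}$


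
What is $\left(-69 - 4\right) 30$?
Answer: $-2190$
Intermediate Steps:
$\left(-69 - 4\right) 30 = \left(-73\right) 30 = -2190$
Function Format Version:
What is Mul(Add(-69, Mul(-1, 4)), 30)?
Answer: -2190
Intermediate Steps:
Mul(Add(-69, Mul(-1, 4)), 30) = Mul(Add(-69, -4), 30) = Mul(-73, 30) = -2190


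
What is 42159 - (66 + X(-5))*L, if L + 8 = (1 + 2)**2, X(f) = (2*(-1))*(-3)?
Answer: 42087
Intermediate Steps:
X(f) = 6 (X(f) = -2*(-3) = 6)
L = 1 (L = -8 + (1 + 2)**2 = -8 + 3**2 = -8 + 9 = 1)
42159 - (66 + X(-5))*L = 42159 - (66 + 6) = 42159 - 72 = 42087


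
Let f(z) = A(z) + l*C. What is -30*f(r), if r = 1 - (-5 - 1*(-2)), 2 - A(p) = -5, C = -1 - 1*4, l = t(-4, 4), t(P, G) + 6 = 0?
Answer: -1110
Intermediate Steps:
t(P, G) = -6 (t(P, G) = -6 + 0 = -6)
l = -6
C = -5 (C = -1 - 4 = -5)
A(p) = 7 (A(p) = 2 - 1*(-5) = 2 + 5 = 7)
r = 4 (r = 1 - (-5 + 2) = 1 - 1*(-3) = 1 + 3 = 4)
f(z) = 37 (f(z) = 7 - 6*(-5) = 7 + 30 = 37)
-30*f(r) = -30*37 = -1110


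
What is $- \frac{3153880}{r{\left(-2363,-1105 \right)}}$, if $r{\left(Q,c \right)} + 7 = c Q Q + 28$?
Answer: $\frac{788470}{1542516181} \approx 0.00051116$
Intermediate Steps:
$r{\left(Q,c \right)} = 21 + c Q^{2}$ ($r{\left(Q,c \right)} = -7 + \left(c Q Q + 28\right) = -7 + \left(c Q^{2} + 28\right) = -7 + \left(28 + c Q^{2}\right) = 21 + c Q^{2}$)
$- \frac{3153880}{r{\left(-2363,-1105 \right)}} = - \frac{3153880}{21 - 1105 \left(-2363\right)^{2}} = - \frac{3153880}{21 - 6170064745} = - \frac{3153880}{-6170064724} = \left(-3153880\right) \left(- \frac{1}{6170064724}\right) = \frac{788470}{1542516181}$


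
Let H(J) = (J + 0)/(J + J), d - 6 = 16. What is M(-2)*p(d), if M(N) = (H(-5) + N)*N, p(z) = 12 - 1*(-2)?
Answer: 42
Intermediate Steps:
d = 22 (d = 6 + 16 = 22)
p(z) = 14 (p(z) = 12 + 2 = 14)
H(J) = ½ (H(J) = J/((2*J)) = J*(1/(2*J)) = ½)
M(N) = N*(½ + N) (M(N) = (½ + N)*N = N*(½ + N))
M(-2)*p(d) = -2*(½ - 2)*14 = -2*(-3/2)*14 = 3*14 = 42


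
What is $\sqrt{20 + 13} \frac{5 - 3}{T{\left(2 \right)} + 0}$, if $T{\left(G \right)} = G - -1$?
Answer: $\frac{2 \sqrt{33}}{3} \approx 3.8297$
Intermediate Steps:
$T{\left(G \right)} = 1 + G$ ($T{\left(G \right)} = G + 1 = 1 + G$)
$\sqrt{20 + 13} \frac{5 - 3}{T{\left(2 \right)} + 0} = \sqrt{20 + 13} \frac{5 - 3}{\left(1 + 2\right) + 0} = \sqrt{33} \frac{2}{3 + 0} = \sqrt{33} \cdot \frac{2}{3} = \frac{2 \sqrt{33}}{3}$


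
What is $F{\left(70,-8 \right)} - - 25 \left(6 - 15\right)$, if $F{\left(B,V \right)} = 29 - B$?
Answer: $-266$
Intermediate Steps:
$F{\left(70,-8 \right)} - - 25 \left(6 - 15\right) = \left(29 - 70\right) - - 25 \left(6 - 15\right) = \left(29 - 70\right) - \left(-25\right) \left(-9\right) = -41 - 225 = -266$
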